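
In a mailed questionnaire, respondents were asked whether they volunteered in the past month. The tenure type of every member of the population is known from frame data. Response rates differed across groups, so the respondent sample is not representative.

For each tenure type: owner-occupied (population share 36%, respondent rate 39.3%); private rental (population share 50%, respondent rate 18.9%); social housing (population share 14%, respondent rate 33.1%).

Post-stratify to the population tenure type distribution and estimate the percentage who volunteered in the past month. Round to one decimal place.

Reweight to the known tenure type distribution:
  owner-occupied: 0.36 × 39.3 = 14.148
  private rental: 0.5 × 18.9 = 9.45
  social housing: 0.14 × 33.1 = 4.634
Post-stratified estimate = 28.232 → 28.2%.

28.2%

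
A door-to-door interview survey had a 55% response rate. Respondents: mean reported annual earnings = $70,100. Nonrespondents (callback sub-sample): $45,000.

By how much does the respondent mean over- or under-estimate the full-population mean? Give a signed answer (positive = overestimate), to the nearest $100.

Nonresponse fraction = 1 − 0.55 = 0.45.
Bias = (nonresponse fraction) × (respondent mean − nonrespondent mean)
     = 0.45 × (70,100 − 45,000) = 0.45 × 25,100 = 11,295.

+$11,300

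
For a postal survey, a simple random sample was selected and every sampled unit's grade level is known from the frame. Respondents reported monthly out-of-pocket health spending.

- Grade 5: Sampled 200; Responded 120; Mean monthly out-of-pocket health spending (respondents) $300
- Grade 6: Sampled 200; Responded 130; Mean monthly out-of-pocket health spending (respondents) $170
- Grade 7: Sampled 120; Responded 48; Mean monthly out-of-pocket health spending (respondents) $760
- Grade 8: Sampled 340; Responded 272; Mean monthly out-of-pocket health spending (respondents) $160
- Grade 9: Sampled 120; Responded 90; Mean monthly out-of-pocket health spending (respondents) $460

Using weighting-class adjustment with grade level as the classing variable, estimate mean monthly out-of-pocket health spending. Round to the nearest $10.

$300

Class response rates: Grade 5 120/200 = 60%, Grade 6 130/200 = 65%, Grade 7 48/120 = 40%, Grade 8 272/340 = 80%, Grade 9 90/120 = 75%.
Each respondent's weight = sampled/responded in their class; summing within a class gives n_sampled, so:
  Grade 5: 200 × 300 = 60,000
  Grade 6: 200 × 170 = 34,000
  Grade 7: 120 × 760 = 91,200
  Grade 8: 340 × 160 = 54,400
  Grade 9: 120 × 460 = 55,200
Adjusted estimate = 294,800 / 980 = 300.816 → $300.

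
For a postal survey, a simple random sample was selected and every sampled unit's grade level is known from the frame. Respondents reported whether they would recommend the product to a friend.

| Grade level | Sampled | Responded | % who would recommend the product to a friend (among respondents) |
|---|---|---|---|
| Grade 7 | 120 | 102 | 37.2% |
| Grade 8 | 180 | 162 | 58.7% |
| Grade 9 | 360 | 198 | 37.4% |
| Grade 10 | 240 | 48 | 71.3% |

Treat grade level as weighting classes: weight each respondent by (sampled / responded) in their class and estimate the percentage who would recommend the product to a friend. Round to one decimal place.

Response rates by class: Grade 7 102/120 = 85%, Grade 8 162/180 = 90%, Grade 9 198/360 = 55%, Grade 10 48/240 = 20%.
Each respondent's weight = sampled/responded in their class; summing within a class gives n_sampled, so:
  Grade 7: 120 × 37.2 = 4464
  Grade 8: 180 × 58.7 = 10,566
  Grade 9: 360 × 37.4 = 13,464
  Grade 10: 240 × 71.3 = 17,112
Adjusted estimate = 45,606 / 900 = 50.6733 → 50.7%.

50.7%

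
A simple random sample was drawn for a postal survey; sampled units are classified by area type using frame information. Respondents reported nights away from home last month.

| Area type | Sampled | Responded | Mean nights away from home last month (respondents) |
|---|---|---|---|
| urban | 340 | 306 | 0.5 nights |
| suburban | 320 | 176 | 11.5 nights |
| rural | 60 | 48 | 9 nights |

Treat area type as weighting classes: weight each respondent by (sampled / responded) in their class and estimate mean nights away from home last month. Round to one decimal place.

6.1

Response rates by class: urban 306/340 = 90%, suburban 176/320 = 55%, rural 48/60 = 80%.
Inverse-response-rate weighting restores each class to its sampled count, so class totals weight by n_sampled:
  urban: 340 × 0.5 = 170
  suburban: 320 × 11.5 = 3680
  rural: 60 × 9 = 540
Adjusted estimate = 4390 / 720 = 6.09722 → 6.1.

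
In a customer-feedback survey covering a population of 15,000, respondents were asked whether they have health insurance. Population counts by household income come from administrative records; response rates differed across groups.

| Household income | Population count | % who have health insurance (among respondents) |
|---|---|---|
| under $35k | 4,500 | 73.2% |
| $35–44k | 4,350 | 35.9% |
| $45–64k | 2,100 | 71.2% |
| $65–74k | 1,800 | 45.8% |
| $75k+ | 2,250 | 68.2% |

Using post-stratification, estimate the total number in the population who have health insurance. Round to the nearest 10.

8,710

Estimated count per cell = population count × respondent percentage:
  under $35k: 4,500 × 73.2% = 3294
  $35–44k: 4,350 × 35.9% = 1561.65
  $45–64k: 2,100 × 71.2% = 1495.2
  $65–74k: 1,800 × 45.8% = 824.4
  $75k+: 2,250 × 68.2% = 1534.5
Estimated total = 8709.75 → 8,710.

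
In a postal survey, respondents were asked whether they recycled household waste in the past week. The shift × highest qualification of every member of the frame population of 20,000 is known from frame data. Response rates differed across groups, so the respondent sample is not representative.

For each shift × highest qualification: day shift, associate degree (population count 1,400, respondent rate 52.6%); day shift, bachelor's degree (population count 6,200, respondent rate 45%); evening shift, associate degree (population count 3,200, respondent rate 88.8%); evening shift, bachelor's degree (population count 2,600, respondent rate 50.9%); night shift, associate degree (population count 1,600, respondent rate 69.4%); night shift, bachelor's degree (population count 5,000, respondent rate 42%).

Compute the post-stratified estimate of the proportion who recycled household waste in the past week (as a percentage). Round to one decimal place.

Weight each group's respondent value by its population share:
  day shift, associate degree: (1,400/20,000) × 52.6 = 3.682
  day shift, bachelor's degree: (6,200/20,000) × 45 = 13.95
  evening shift, associate degree: (3,200/20,000) × 88.8 = 14.208
  evening shift, bachelor's degree: (2,600/20,000) × 50.9 = 6.617
  night shift, associate degree: (1,600/20,000) × 69.4 = 5.552
  night shift, bachelor's degree: (5,000/20,000) × 42 = 10.5
Post-stratified estimate = 54.509 → 54.5%.

54.5%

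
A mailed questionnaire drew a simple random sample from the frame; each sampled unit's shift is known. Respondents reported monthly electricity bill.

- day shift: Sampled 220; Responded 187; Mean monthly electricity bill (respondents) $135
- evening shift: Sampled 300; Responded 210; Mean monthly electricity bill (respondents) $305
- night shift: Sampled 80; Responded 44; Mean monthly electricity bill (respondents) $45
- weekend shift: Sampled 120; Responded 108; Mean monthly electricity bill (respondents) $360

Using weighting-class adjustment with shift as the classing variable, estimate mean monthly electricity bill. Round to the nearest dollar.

$233

Response rates by class: day shift 187/220 = 85%, evening shift 210/300 = 70%, night shift 44/80 = 55%, weekend shift 108/120 = 90%.
Each respondent's weight = sampled/responded in their class; summing within a class gives n_sampled, so:
  day shift: 220 × 135 = 29,700
  evening shift: 300 × 305 = 91,500
  night shift: 80 × 45 = 3600
  weekend shift: 120 × 360 = 43,200
Adjusted estimate = 168,000 / 720 = 233.333 → $233.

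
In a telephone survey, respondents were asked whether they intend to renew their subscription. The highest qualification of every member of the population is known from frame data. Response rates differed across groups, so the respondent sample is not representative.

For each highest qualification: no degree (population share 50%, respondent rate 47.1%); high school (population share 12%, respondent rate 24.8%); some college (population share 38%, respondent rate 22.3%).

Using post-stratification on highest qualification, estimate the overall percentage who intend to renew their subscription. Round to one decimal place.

35.0%

Each cell contributes population-share × respondent value:
  no degree: 0.5 × 47.1 = 23.55
  high school: 0.12 × 24.8 = 2.976
  some college: 0.38 × 22.3 = 8.474
Post-stratified estimate = 35 → 35.0%.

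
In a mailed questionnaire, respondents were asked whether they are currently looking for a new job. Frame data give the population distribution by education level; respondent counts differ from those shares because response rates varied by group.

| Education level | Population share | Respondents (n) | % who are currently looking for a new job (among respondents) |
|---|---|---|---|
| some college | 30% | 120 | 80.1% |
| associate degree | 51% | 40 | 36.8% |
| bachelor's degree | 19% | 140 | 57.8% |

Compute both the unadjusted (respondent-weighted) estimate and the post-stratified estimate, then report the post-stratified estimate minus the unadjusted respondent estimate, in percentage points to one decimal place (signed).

Unadjusted (pooled respondent) estimate weights by respondent counts:
  (120/300)×80.1 + (40/300)×36.8 + (140/300)×57.8 = 63.92%
Post-stratifying to population shares instead:
  0.3×80.1 + 0.51×36.8 + 0.19×57.8 = 53.78%
Difference = 53.78 − 63.92 = -10.14 pp.

-10.1 percentage points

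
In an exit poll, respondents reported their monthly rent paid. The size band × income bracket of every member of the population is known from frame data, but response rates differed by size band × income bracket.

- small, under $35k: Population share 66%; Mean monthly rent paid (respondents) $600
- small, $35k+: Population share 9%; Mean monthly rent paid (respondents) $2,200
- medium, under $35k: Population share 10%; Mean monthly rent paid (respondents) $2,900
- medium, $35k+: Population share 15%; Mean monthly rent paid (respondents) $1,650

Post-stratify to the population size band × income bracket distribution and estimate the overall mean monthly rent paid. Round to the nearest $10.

Weight each group's respondent value by its population share:
  small, under $35k: 0.66 × 600 = 396
  small, $35k+: 0.09 × 2200 = 198
  medium, under $35k: 0.1 × 2900 = 290
  medium, $35k+: 0.15 × 1650 = 247.5
Post-stratified estimate = 1131.5 → $1,130.

$1,130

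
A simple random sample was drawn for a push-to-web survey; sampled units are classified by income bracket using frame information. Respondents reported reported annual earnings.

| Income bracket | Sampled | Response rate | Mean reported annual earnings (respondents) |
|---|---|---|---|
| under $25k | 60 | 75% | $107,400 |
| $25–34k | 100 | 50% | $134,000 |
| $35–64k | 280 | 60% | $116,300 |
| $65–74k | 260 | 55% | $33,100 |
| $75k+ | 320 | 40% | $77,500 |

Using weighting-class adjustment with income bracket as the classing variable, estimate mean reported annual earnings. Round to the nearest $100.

$84,100

With weight = n_sampled/n_responded per class, the weighted class total is n_sampled:
  under $25k: 60 × 107,400 = 6,444,000
  $25–34k: 100 × 134,000 = 13,400,000
  $35–64k: 280 × 116,300 = 32,564,000
  $65–74k: 260 × 33,100 = 8,606,000
  $75k+: 320 × 77,500 = 24,800,000
Adjusted estimate = 85,814,000 / 1,020 = 84131.4 → $84,100.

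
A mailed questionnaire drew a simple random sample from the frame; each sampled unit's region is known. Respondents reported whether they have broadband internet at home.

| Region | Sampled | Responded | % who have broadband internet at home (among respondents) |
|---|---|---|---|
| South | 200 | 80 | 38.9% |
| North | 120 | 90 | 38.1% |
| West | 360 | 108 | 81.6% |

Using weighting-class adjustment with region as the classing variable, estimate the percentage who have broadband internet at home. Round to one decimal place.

Class response rates: South 80/200 = 40%, North 90/120 = 75%, West 108/360 = 30%.
With weight = n_sampled/n_responded per class, the weighted class total is n_sampled:
  South: 200 × 38.9 = 7780
  North: 120 × 38.1 = 4572
  West: 360 × 81.6 = 29376
Adjusted estimate = 41,728 / 680 = 61.3647 → 61.4%.

61.4%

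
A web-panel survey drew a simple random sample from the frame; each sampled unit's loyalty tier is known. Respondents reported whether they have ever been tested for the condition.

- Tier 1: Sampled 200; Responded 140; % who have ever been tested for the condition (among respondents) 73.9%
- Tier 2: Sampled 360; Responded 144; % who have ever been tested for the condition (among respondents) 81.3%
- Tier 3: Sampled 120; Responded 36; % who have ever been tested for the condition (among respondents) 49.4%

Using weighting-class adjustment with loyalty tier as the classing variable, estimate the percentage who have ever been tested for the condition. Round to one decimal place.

73.5%

Class response rates: Tier 1 140/200 = 70%, Tier 2 144/360 = 40%, Tier 3 36/120 = 30%.
With weight = n_sampled/n_responded per class, the weighted class total is n_sampled:
  Tier 1: 200 × 73.9 = 14780
  Tier 2: 360 × 81.3 = 29,268
  Tier 3: 120 × 49.4 = 5928
Adjusted estimate = 49,976 / 680 = 73.4941 → 73.5%.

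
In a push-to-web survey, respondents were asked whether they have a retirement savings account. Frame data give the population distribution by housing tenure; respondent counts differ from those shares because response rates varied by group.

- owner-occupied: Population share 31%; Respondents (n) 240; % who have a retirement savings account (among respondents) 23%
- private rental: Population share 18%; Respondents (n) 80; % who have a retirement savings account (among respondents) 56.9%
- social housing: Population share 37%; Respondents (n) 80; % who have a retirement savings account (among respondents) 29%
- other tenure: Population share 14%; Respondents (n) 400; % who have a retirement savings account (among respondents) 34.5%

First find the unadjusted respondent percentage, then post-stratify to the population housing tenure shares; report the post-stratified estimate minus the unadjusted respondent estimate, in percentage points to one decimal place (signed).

+0.2 percentage points

Unadjusted (pooled respondent) estimate weights by respondent counts:
  (240/800)×23 + (80/800)×56.9 + (80/800)×29 + (400/800)×34.5 = 32.74%
Post-stratifying to population shares instead:
  0.31×23 + 0.18×56.9 + 0.37×29 + 0.14×34.5 = 32.932%
Difference = 32.932 − 32.74 = 0.192 pp.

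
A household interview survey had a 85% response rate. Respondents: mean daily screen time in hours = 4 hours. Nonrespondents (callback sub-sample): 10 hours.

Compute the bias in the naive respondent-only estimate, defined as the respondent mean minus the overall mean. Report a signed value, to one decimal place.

-0.9

Nonresponse fraction = 1 − 0.85 = 0.15.
Bias = (nonresponse fraction) × (respondent mean − nonrespondent mean)
     = 0.15 × (4 − 10) = 0.15 × -6 = -0.9.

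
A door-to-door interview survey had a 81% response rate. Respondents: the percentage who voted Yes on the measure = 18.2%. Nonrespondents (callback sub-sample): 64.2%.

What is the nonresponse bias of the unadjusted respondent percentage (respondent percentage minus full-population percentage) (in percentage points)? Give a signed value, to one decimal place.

Nonresponse fraction = 1 − 0.81 = 0.19.
Bias = (nonresponse fraction) × (respondent percentage − nonrespondent percentage)
     = 0.19 × (18.2 − 64.2) = 0.19 × -46 = -8.74.

-8.7 percentage points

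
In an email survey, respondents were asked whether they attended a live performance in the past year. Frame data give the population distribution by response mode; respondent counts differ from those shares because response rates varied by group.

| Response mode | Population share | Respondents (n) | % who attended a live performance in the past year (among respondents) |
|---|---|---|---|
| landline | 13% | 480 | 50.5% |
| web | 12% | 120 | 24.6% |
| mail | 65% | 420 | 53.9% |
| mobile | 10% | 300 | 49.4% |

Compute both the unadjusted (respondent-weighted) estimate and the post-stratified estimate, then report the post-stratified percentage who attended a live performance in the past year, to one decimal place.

49.5%

Naive respondent-only estimate (weights = respondent counts):
  (480/1320)×50.5 + (120/1320)×24.6 + (420/1320)×53.9 + (300/1320)×49.4 = 48.9773%
Post-stratified estimate weights by population shares:
  0.13×50.5 + 0.12×24.6 + 0.65×53.9 + 0.1×49.4 = 49.492%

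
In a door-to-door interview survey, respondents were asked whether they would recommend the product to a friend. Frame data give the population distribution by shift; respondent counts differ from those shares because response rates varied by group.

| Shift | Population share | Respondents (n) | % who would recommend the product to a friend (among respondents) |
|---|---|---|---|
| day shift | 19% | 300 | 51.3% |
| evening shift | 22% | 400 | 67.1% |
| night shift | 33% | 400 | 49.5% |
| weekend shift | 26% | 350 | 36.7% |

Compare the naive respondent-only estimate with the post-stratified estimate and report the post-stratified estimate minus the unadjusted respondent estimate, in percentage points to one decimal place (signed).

Naive respondent-only estimate (weights = respondent counts):
  (300/1450)×51.3 + (400/1450)×67.1 + (400/1450)×49.5 + (350/1450)×36.7 = 51.6379%
Reweighting by population shift shares:
  0.19×51.3 + 0.22×67.1 + 0.33×49.5 + 0.26×36.7 = 50.386%
Difference = 50.386 − 51.6379 = -1.2519 pp.

-1.3 percentage points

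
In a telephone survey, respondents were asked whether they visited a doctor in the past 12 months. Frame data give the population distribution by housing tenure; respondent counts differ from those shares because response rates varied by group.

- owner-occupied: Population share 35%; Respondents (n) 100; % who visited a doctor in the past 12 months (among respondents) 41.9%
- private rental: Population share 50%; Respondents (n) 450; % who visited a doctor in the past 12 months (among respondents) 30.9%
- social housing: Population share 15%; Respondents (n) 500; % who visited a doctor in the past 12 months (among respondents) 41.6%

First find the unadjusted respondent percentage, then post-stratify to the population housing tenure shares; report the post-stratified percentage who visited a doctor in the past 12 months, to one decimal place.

36.4%

Naive respondent-only estimate (weights = respondent counts):
  (100/1050)×41.9 + (450/1050)×30.9 + (500/1050)×41.6 = 37.0429%
Post-stratified estimate weights by population shares:
  0.35×41.9 + 0.5×30.9 + 0.15×41.6 = 36.355%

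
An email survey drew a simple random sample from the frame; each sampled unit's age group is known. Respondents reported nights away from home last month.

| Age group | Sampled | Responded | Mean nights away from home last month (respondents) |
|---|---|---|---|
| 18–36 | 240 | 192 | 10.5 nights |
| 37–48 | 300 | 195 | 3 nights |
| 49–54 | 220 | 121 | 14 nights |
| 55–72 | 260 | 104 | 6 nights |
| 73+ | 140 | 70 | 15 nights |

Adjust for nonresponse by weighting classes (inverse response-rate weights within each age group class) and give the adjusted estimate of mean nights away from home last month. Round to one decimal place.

8.8

Class response rates: 18–36 192/240 = 80%, 37–48 195/300 = 65%, 49–54 121/220 = 55%, 55–72 104/260 = 40%, 73+ 70/140 = 50%.
With weight = n_sampled/n_responded per class, the weighted class total is n_sampled:
  18–36: 240 × 10.5 = 2520
  37–48: 300 × 3 = 900
  49–54: 220 × 14 = 3080
  55–72: 260 × 6 = 1560
  73+: 140 × 15 = 2100
Adjusted estimate = 10,160 / 1,160 = 8.75862 → 8.8.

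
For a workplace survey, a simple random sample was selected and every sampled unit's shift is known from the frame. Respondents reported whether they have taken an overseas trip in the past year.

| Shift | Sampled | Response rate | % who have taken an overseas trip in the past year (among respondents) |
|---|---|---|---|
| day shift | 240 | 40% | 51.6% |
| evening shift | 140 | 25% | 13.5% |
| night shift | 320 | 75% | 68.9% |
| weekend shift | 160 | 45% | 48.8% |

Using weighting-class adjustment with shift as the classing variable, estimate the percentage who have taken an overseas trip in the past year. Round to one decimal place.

Inverse-response-rate weighting restores each class to its sampled count, so class totals weight by n_sampled:
  day shift: 240 × 51.6 = 12,384
  evening shift: 140 × 13.5 = 1890
  night shift: 320 × 68.9 = 22,048
  weekend shift: 160 × 48.8 = 7808
Adjusted estimate = 44,130 / 860 = 51.314 → 51.3%.

51.3%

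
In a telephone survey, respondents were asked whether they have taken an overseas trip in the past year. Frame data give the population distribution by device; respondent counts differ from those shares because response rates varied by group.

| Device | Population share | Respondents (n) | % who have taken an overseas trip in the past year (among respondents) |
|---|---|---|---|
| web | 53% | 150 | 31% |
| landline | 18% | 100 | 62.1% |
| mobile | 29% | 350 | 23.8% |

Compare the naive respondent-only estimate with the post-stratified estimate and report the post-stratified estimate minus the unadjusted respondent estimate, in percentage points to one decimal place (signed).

Naive respondent-only estimate (weights = respondent counts):
  (150/600)×31 + (100/600)×62.1 + (350/600)×23.8 = 31.9833%
Post-stratifying to population shares instead:
  0.53×31 + 0.18×62.1 + 0.29×23.8 = 34.51%
Difference = 34.51 − 31.9833 = 2.5267 pp.

+2.5 percentage points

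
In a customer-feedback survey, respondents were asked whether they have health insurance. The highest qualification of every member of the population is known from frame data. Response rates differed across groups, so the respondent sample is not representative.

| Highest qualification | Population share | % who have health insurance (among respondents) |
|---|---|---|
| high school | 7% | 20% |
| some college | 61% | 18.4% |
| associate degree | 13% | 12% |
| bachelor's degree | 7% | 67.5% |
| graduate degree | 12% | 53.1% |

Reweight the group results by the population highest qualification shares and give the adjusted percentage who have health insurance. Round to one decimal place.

Each cell contributes population-share × respondent value:
  high school: 0.07 × 20 = 1.4
  some college: 0.61 × 18.4 = 11.224
  associate degree: 0.13 × 12 = 1.56
  bachelor's degree: 0.07 × 67.5 = 4.725
  graduate degree: 0.12 × 53.1 = 6.372
Post-stratified estimate = 25.281 → 25.3%.

25.3%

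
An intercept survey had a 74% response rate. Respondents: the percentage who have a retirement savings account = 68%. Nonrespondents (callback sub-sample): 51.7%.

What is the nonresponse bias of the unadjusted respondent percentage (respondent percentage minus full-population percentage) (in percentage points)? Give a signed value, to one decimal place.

Nonresponse fraction = 1 − 0.74 = 0.26.
Bias = (nonresponse fraction) × (respondent percentage − nonrespondent percentage)
     = 0.26 × (68 − 51.7) = 0.26 × 16.3 = 4.238.

+4.2 percentage points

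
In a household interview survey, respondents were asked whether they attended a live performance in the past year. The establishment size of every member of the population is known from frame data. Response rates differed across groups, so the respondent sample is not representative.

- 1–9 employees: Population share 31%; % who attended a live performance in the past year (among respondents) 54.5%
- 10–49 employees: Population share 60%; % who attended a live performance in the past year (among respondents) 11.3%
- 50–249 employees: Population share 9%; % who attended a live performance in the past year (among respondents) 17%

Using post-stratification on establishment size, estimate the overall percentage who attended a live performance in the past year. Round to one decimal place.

25.2%

Each cell contributes population-share × respondent value:
  1–9 employees: 0.31 × 54.5 = 16.895
  10–49 employees: 0.6 × 11.3 = 6.78
  50–249 employees: 0.09 × 17 = 1.53
Post-stratified estimate = 25.205 → 25.2%.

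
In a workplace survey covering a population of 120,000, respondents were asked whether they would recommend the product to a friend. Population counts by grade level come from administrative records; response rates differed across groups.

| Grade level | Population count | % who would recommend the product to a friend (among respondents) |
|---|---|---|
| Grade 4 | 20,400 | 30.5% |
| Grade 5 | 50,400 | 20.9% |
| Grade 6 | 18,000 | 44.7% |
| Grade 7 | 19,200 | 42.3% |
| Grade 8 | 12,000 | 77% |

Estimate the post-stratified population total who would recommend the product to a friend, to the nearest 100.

Apply each group's respondent rate to its population count:
  Grade 4: 20,400 × 30.5% = 6222
  Grade 5: 50,400 × 20.9% = 10533.6
  Grade 6: 18,000 × 44.7% = 8046
  Grade 7: 19,200 × 42.3% = 8121.6
  Grade 8: 12,000 × 77% = 9240
Estimated total = 42163.2 → 42,200.

42,200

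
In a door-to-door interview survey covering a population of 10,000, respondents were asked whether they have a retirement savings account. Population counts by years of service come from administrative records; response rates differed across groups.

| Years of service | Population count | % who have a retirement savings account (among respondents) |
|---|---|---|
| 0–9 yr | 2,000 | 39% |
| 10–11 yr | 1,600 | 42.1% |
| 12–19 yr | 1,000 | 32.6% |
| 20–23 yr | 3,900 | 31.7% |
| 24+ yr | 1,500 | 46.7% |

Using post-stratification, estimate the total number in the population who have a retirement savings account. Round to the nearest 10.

Apply each group's respondent rate to its population count:
  0–9 yr: 2,000 × 39% = 780
  10–11 yr: 1,600 × 42.1% = 673.6
  12–19 yr: 1,000 × 32.6% = 326
  20–23 yr: 3,900 × 31.7% = 1236.3
  24+ yr: 1,500 × 46.7% = 700.5
Estimated total = 3716.4 → 3,720.

3,720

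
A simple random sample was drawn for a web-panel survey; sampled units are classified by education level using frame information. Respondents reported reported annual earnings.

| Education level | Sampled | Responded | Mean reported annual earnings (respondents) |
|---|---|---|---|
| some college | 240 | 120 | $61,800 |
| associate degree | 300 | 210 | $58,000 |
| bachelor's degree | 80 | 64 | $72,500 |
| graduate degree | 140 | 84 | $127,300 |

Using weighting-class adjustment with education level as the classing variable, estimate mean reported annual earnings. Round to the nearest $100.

Response rates by class: some college 120/240 = 50%, associate degree 210/300 = 70%, bachelor's degree 64/80 = 80%, graduate degree 84/140 = 60%.
Each respondent's weight = sampled/responded in their class; summing within a class gives n_sampled, so:
  some college: 240 × 61,800 = 14,832,000
  associate degree: 300 × 58,000 = 17,400,000
  bachelor's degree: 80 × 72,500 = 5,800,000
  graduate degree: 140 × 127,300 = 17,822,000
Adjusted estimate = 55,854,000 / 760 = 73492.1 → $73,500.

$73,500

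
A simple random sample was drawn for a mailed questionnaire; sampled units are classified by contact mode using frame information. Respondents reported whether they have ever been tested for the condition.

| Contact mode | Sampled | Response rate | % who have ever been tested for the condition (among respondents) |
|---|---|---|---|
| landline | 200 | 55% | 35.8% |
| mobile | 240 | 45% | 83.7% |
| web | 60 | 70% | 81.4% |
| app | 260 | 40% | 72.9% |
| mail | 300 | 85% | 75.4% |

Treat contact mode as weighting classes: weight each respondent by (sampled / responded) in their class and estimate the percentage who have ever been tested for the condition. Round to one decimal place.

Each respondent's weight = sampled/responded in their class; summing within a class gives n_sampled, so:
  landline: 200 × 35.8 = 7160
  mobile: 240 × 83.7 = 20,088
  web: 60 × 81.4 = 4884
  app: 260 × 72.9 = 18,954
  mail: 300 × 75.4 = 22,620
Adjusted estimate = 73,706 / 1,060 = 69.534 → 69.5%.

69.5%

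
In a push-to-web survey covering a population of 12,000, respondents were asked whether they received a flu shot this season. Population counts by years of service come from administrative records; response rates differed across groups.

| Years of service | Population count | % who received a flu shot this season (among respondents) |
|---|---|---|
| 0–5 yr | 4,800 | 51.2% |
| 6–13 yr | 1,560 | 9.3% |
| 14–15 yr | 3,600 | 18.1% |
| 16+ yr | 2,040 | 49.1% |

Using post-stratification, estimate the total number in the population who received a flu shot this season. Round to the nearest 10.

4,260

Estimated count per cell = population count × respondent percentage:
  0–5 yr: 4,800 × 51.2% = 2457.6
  6–13 yr: 1,560 × 9.3% = 145.08
  14–15 yr: 3,600 × 18.1% = 651.6
  16+ yr: 2,040 × 49.1% = 1001.64
Estimated total = 4255.92 → 4,260.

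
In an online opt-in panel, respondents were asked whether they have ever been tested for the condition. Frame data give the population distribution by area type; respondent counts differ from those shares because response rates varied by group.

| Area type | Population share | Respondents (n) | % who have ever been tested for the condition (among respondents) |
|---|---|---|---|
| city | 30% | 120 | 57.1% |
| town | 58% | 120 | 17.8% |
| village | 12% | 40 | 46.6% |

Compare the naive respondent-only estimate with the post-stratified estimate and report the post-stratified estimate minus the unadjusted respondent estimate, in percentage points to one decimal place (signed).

Naive respondent-only estimate (weights = respondent counts):
  (120/280)×57.1 + (120/280)×17.8 + (40/280)×46.6 = 38.7571%
Reweighting by population area type shares:
  0.3×57.1 + 0.58×17.8 + 0.12×46.6 = 33.046%
Difference = 33.046 − 38.7571 = -5.7111 pp.

-5.7 percentage points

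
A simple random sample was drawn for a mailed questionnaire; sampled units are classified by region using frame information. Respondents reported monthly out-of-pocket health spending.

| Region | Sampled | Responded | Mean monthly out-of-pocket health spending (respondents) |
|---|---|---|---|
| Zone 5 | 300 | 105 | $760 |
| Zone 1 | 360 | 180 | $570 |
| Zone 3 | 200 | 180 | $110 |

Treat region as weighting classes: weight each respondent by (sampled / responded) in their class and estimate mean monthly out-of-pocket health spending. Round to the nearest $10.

$530

Class response rates: Zone 5 105/300 = 35%, Zone 1 180/360 = 50%, Zone 3 180/200 = 90%.
With weight = n_sampled/n_responded per class, the weighted class total is n_sampled:
  Zone 5: 300 × 760 = 228,000
  Zone 1: 360 × 570 = 205,200
  Zone 3: 200 × 110 = 22,000
Adjusted estimate = 455,200 / 860 = 529.302 → $530.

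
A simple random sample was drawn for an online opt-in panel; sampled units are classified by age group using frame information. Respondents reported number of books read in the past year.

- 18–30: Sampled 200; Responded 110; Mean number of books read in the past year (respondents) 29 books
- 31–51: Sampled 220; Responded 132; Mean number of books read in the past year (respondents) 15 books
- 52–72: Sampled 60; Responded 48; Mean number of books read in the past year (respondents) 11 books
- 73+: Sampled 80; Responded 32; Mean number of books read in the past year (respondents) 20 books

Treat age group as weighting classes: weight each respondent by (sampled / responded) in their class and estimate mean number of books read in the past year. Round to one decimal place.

20.3

Response rates by class: 18–30 110/200 = 55%, 31–51 132/220 = 60%, 52–72 48/60 = 80%, 73+ 32/80 = 40%.
Weighting each respondent by the inverse class response rate inflates each class back to its sampled size, so the class weight is n_sampled:
  18–30: 200 × 29 = 5800
  31–51: 220 × 15 = 3300
  52–72: 60 × 11 = 660
  73+: 80 × 20 = 1600
Adjusted estimate = 11,360 / 560 = 20.2857 → 20.3.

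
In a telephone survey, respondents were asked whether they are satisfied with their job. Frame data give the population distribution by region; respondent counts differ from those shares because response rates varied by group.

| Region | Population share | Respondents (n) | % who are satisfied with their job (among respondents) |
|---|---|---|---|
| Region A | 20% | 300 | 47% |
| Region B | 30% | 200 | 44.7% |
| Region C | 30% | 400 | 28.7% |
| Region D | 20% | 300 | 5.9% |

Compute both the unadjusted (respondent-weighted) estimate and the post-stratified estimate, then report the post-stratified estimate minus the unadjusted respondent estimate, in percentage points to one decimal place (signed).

Without adjustment, the pooled respondent share is:
  (300/1200)×47 + (200/1200)×44.7 + (400/1200)×28.7 + (300/1200)×5.9 = 30.2417%
Post-stratifying to population shares instead:
  0.2×47 + 0.3×44.7 + 0.3×28.7 + 0.2×5.9 = 32.6%
Difference = 32.6 − 30.2417 = 2.3583 pp.

+2.4 percentage points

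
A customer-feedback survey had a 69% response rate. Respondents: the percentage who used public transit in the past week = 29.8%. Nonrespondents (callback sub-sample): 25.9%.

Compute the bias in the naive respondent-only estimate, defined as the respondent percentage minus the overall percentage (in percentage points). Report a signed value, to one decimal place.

+1.2 percentage points

Nonresponse fraction = 1 − 0.69 = 0.31.
Bias = (nonresponse fraction) × (respondent percentage − nonrespondent percentage)
     = 0.31 × (29.8 − 25.9) = 0.31 × 3.9 = 1.209.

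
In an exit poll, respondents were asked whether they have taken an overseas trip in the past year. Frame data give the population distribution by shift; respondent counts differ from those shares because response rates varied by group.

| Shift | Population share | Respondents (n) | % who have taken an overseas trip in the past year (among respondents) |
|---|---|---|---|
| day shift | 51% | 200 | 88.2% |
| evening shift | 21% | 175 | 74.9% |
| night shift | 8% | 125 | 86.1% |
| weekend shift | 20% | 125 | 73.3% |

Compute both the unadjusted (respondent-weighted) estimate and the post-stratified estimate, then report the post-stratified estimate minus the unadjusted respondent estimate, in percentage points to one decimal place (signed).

Without adjustment, the pooled respondent share is:
  (200/625)×88.2 + (175/625)×74.9 + (125/625)×86.1 + (125/625)×73.3 = 81.076%
Post-stratified estimate weights by population shares:
  0.51×88.2 + 0.21×74.9 + 0.08×86.1 + 0.2×73.3 = 82.259%
Difference = 82.259 − 81.076 = 1.183 pp.

+1.2 percentage points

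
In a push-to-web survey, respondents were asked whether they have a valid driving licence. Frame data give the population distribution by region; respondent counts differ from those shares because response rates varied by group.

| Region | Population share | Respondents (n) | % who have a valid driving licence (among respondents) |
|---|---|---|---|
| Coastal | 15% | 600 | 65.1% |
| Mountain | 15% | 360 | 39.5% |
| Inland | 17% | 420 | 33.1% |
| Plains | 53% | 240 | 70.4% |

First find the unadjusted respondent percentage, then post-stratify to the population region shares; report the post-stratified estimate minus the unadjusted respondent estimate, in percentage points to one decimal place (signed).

Without adjustment, the pooled respondent share is:
  (600/1620)×65.1 + (360/1620)×39.5 + (420/1620)×33.1 + (240/1620)×70.4 = 51.9%
Post-stratifying to population shares instead:
  0.15×65.1 + 0.15×39.5 + 0.17×33.1 + 0.53×70.4 = 58.629%
Difference = 58.629 − 51.9 = 6.729 pp.

+6.7 percentage points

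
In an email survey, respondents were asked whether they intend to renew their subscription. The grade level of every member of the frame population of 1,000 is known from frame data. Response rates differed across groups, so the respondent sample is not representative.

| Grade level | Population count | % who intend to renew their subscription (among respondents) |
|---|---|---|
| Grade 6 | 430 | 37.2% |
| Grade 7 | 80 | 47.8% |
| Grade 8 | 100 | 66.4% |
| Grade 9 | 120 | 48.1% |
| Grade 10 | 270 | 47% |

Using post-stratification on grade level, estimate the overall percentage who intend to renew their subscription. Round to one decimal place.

44.9%

Each cell contributes population-share × respondent value:
  Grade 6: (430/1,000) × 37.2 = 15.996
  Grade 7: (80/1,000) × 47.8 = 3.824
  Grade 8: (100/1,000) × 66.4 = 6.64
  Grade 9: (120/1,000) × 48.1 = 5.772
  Grade 10: (270/1,000) × 47 = 12.69
Post-stratified estimate = 44.922 → 44.9%.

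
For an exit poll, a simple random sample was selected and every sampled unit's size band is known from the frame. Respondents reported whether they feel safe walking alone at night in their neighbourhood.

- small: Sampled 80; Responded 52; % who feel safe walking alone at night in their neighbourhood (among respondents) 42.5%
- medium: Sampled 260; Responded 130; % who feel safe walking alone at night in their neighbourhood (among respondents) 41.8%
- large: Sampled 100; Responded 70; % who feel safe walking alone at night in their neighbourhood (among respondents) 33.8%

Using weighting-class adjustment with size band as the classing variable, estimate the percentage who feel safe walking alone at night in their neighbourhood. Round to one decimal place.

40.1%

Class response rates: small 52/80 = 65%, medium 130/260 = 50%, large 70/100 = 70%.
Inverse-response-rate weighting restores each class to its sampled count, so class totals weight by n_sampled:
  small: 80 × 42.5 = 3400
  medium: 260 × 41.8 = 10,868
  large: 100 × 33.8 = 3380
Adjusted estimate = 17,648 / 440 = 40.1091 → 40.1%.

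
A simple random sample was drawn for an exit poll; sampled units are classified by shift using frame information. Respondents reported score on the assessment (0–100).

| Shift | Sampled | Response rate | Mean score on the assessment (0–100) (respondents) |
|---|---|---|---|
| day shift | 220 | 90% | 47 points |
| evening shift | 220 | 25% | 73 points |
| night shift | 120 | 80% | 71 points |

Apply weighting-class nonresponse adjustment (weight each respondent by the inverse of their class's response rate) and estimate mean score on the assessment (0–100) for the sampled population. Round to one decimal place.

62.4

Each respondent's weight = sampled/responded in their class; summing within a class gives n_sampled, so:
  day shift: 220 × 47 = 10,340
  evening shift: 220 × 73 = 16,060
  night shift: 120 × 71 = 8520
Adjusted estimate = 34,920 / 560 = 62.3571 → 62.4.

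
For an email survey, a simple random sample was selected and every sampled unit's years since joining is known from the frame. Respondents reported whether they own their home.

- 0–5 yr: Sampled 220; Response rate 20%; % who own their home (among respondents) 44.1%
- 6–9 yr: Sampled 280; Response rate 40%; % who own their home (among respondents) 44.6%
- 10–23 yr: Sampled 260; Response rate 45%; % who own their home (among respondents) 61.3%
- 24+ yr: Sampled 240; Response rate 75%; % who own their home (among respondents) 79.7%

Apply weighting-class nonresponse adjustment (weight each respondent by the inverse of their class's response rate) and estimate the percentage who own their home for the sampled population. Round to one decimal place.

57.3%

Each respondent's weight = sampled/responded in their class; summing within a class gives n_sampled, so:
  0–5 yr: 220 × 44.1 = 9702
  6–9 yr: 280 × 44.6 = 12,488
  10–23 yr: 260 × 61.3 = 15,938
  24+ yr: 240 × 79.7 = 19,128
Adjusted estimate = 57,256 / 1,000 = 57.256 → 57.3%.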